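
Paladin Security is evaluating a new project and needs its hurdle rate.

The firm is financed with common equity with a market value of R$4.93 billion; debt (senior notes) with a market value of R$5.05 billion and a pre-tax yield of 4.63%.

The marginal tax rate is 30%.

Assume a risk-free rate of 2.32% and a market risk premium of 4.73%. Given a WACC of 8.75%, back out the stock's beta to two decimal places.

Total capital V = 4.93 + 5.05 = 9.98.
Equity weight = 4.93/9.98 = 0.4940.
Senior notes weight = 5.05/9.98 = 0.5060.
Debt contribution = 0.5060 × 4.63% × (1 − 30%) = 1.6400%.
Required equity contribution = 8.75% − 1.6400% = 7.1100%  ⇒  Re = 14.3931%.
CAPM: 14.3931% = 2.32% + β × 4.73%  ⇒  β = 2.5525.

2.55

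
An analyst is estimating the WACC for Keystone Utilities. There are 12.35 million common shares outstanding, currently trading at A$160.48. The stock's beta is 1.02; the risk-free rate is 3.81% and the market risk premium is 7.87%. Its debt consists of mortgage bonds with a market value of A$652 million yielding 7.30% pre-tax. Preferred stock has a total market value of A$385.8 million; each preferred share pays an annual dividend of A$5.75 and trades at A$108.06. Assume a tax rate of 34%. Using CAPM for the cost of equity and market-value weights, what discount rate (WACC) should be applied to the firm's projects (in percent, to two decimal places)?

Cost of equity via CAPM: Re = 3.81% + 1.02 × 7.87% = 11.8374%.
Cost of preferred: Rp = 5.75 / 108.06 = 5.3211%.
Market value of equity E = 160.48 × 12.35m = 1981.928m.
Total capital V = 1981.928 + 385.8 + 652 = 3019.728.
Equity: weight = 1981.928/3019.728 = 0.6563; cost = 11.8374%.
Preferred: weight = 385.8/3019.728 = 0.1278; cost = 5.3211%.
Mortgage bonds: weight = 652/3019.728 = 0.2159; after-tax cost = 7.3% × (1 − 34%) = 4.8180%.
WACC = 0.6563 × 11.8374% + 0.1278 × 5.3211% + 0.2159 × 4.8180% = 9.4893%.

9.49%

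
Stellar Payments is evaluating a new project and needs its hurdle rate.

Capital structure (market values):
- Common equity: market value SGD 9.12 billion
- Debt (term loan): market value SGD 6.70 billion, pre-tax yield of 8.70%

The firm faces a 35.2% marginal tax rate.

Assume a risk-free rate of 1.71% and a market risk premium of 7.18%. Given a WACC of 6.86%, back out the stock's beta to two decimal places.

0.84

Total capital V = 9.12 + 6.7 = 15.82.
Equity weight = 9.12/15.82 = 0.5765.
Term loan weight = 6.7/15.82 = 0.4235.
Debt contribution = 0.4235 × 8.7% × (1 − 35.2%) = 2.3876%.
Required equity contribution = 6.86% − 2.3876% = 4.4724%  ⇒  Re = 7.7580%.
CAPM: 7.7580% = 1.71% + β × 7.18%  ⇒  β = 0.8423.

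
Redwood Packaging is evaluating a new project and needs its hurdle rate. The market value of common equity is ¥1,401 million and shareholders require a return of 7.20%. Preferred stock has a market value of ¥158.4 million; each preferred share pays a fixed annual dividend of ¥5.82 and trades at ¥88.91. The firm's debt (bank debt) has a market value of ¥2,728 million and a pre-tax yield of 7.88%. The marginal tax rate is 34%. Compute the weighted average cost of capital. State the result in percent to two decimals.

Cost of preferred: Rp = 5.82 / 88.91 = 6.5459%.
Total capital V = 1401 + 158.4 + 2728 = 4287.4.
Equity: weight = 1401/4287.4 = 0.3268; cost = 7.2%.
Preferred: weight = 158.4/4287.4 = 0.0369; cost = 6.5459%.
Bank debt: weight = 2728/4287.4 = 0.6363; after-tax cost = 7.88% × (1 − 34%) = 5.2008%.
WACC = 0.3268 × 7.2000% + 0.0369 × 6.5459% + 0.6363 × 5.2008% = 5.9038%.

5.90%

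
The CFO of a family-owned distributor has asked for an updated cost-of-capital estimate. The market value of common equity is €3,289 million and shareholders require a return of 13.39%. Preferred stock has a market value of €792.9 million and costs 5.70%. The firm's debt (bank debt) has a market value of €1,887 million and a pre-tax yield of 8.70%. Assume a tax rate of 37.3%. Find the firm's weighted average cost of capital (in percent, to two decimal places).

Total capital V = 3289 + 792.9 + 1887 = 5968.9.
Equity: weight = 3289/5968.9 = 0.5510; cost = 13.39%.
Preferred: weight = 792.9/5968.9 = 0.1328; cost = 5.7%.
Bank debt: weight = 1887/5968.9 = 0.3161; after-tax cost = 8.7% × (1 − 37.3%) = 5.4549%.
WACC = 0.5510 × 13.3900% + 0.1328 × 5.7000% + 0.3161 × 5.4549% = 9.8599%.

9.86%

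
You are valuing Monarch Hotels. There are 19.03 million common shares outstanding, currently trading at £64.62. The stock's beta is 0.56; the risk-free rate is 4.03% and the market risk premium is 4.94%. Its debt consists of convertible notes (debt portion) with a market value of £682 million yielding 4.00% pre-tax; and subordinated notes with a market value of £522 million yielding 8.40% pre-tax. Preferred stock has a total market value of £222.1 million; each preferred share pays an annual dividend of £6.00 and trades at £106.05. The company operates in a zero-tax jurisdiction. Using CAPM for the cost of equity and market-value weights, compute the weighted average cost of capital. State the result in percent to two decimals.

6.30%

Cost of equity via CAPM: Re = 4.03% + 0.56 × 4.94% = 6.7964%.
Cost of preferred: Rp = 6.0 / 106.05 = 5.6577%.
Market value of equity E = 64.62 × 19.03m = 1229.7186m.
Total capital V = 1229.7186 + 222.1 + 682 + 522 = 2655.8186.
Equity: weight = 1229.7186/2655.8186 = 0.4630; cost = 6.7964%.
Preferred: weight = 222.1/2655.8186 = 0.0836; cost = 5.6577%.
Convertible notes (debt portion): weight = 682/2655.8186 = 0.2568; after-tax cost = 4% × (1 − 0%) = 4.0000%.
Subordinated notes: weight = 522/2655.8186 = 0.1965; after-tax cost = 8.4% × (1 − 0%) = 8.4000%.
WACC = 0.4630 × 6.7964% + 0.0836 × 5.6577% + 0.2568 × 4.0000% + 0.1965 × 8.4000% = 6.2983%.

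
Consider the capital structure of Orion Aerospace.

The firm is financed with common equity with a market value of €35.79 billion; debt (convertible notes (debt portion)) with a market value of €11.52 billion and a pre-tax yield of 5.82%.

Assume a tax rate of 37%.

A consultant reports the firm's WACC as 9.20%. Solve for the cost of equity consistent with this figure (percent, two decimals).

Total capital V = 35.79 + 11.52 = 47.31.
Equity weight = 35.79/47.31 = 0.7565.
Convertible notes (debt portion) weight = 11.52/47.31 = 0.2435.
Debt contribution = 0.2435 × 5.82% × (1 − 37%) = 0.8928%.
Required equity contribution = 9.2% − 0.8928% = 8.3072%.
Re = 8.3072% / 0.7565 = 10.9811%.

10.98%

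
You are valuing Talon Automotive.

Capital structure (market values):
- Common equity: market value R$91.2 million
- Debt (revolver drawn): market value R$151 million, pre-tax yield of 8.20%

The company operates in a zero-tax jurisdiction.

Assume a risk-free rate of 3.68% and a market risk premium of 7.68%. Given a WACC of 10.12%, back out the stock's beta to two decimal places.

1.25

Total capital V = 91.2 + 151 = 242.2.
Equity weight = 91.2/242.2 = 0.3765.
Revolver drawn weight = 151/242.2 = 0.6235.
Debt contribution = 0.6235 × 8.2% × (1 − 0%) = 5.1123%.
Required equity contribution = 10.12% − 5.1123% = 5.0077%  ⇒  Re = 13.2989%.
CAPM: 13.2989% = 3.68% + β × 7.68%  ⇒  β = 1.2525.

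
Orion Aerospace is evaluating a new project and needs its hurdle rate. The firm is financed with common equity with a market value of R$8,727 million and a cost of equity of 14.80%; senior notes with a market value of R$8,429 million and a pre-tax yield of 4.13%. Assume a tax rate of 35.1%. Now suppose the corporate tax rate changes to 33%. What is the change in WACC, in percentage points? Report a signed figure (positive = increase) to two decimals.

Current WACC:
Total capital V = 8727 + 8429 = 17156.
Equity: weight = 8727/17156 = 0.5087; cost = 14.8%.
Senior notes: weight = 8429/17156 = 0.4913; after-tax cost = 4.13% × (1 − 35.1%) = 2.6804%.
WACC = 0.5087 × 14.8000% + 0.4913 × 2.6804% = 8.8454%.
After the change:
Total capital V = 8727 + 8429 = 17156.
Equity: weight = 8727/17156 = 0.5087; cost = 14.8%.
Senior notes: weight = 8429/17156 = 0.4913; after-tax cost = 4.13% × (1 − 33%) = 2.7671%.
WACC = 0.5087 × 14.8000% + 0.4913 × 2.7671% = 8.8881%.
Change in WACC = 8.8881% − 8.8454% = 0.0426 pp.

+0.04 pp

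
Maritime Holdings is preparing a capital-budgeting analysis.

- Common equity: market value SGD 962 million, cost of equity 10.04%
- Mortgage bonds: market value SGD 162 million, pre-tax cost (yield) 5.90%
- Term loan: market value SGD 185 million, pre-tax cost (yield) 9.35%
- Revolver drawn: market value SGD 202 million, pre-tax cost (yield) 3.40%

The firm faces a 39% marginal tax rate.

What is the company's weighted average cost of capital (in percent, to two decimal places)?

Total capital V = 962 + 162 + 185 + 202 = 1511.
Equity: weight = 962/1511 = 0.6367; cost = 10.04%.
Mortgage bonds: weight = 162/1511 = 0.1072; after-tax cost = 5.9% × (1 − 39%) = 3.5990%.
Term loan: weight = 185/1511 = 0.1224; after-tax cost = 9.35% × (1 − 39%) = 5.7035%.
Revolver drawn: weight = 202/1511 = 0.1337; after-tax cost = 3.4% × (1 − 39%) = 2.0740%.
WACC = 0.6367 × 10.0400% + 0.1072 × 3.5990% + 0.1224 × 5.7035% + 0.1337 × 2.0740% = 7.7535%.

7.75%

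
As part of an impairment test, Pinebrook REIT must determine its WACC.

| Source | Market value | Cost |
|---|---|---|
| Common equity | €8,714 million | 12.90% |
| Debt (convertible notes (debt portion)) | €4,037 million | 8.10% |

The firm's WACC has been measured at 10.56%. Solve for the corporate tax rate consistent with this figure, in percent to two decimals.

Total capital V = 8714 + 4037 = 12751.
Equity weight = 8714/12751 = 0.6834.
Convertible notes (debt portion) weight = 4037/12751 = 0.3166.
Equity contribution = 0.6834 × 12.9% = 8.8158%.
Debt contribution must be 10.56% − 8.8158% = 1.7442%.
0.3166 × 8.1% × (1 − T) = 1.7442%  ⇒  (1 − T) = 0.6801.
T = 31.9873%.

31.99%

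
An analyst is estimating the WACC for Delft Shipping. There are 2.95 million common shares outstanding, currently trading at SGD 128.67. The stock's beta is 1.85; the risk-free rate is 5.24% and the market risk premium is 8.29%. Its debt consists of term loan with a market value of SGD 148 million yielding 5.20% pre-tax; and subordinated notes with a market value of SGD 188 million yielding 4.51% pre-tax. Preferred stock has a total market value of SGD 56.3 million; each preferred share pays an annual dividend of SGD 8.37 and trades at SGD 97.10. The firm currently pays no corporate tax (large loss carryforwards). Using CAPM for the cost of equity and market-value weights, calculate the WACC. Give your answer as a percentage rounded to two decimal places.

12.84%

Cost of equity via CAPM: Re = 5.24% + 1.85 × 8.29% = 20.5765%.
Cost of preferred: Rp = 8.37 / 97.1 = 8.6200%.
Market value of equity E = 128.67 × 2.95m = 379.5765m.
Total capital V = 379.5765 + 56.3 + 148 + 188 = 771.8765.
Equity: weight = 379.5765/771.8765 = 0.4918; cost = 20.5765%.
Preferred: weight = 56.3/771.8765 = 0.0729; cost = 8.62%.
Term loan: weight = 148/771.8765 = 0.1917; after-tax cost = 5.2% × (1 − 0%) = 5.2000%.
Subordinated notes: weight = 188/771.8765 = 0.2436; after-tax cost = 4.51% × (1 − 0%) = 4.5100%.
WACC = 0.4918 × 20.5765% + 0.0729 × 8.6200% + 0.1917 × 5.2000% + 0.2436 × 4.5100% = 12.8429%.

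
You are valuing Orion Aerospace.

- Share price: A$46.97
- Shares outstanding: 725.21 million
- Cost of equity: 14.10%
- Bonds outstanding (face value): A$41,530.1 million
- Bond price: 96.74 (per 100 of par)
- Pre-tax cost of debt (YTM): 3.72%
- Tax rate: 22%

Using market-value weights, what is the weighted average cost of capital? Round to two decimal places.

Market value of equity E = 46.97 × 725.21m = 34063.1137m. Market value of debt D = 41530.1m × 96.74/100 = 40176.21874m.
Total capital V = 34063.1137 + 40176.21874 = 74239.33244.
Equity: weight = 34063.1137/74239.33244 = 0.4588; cost = 14.1%.
Bonds outstanding: weight = 40176.21874/74239.33244 = 0.5412; after-tax cost = 3.72% × (1 − 22%) = 2.9016%.
WACC = 0.4588 × 14.1000% + 0.5412 × 2.9016% = 8.0397%.

8.04%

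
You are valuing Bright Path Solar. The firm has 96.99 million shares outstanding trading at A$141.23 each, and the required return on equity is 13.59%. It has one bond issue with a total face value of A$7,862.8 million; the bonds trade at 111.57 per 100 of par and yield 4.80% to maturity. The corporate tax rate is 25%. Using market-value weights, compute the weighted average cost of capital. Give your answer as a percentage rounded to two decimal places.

Market value of equity E = 141.23 × 96.99m = 13697.8977m. Market value of debt D = 7862.8m × 111.57/100 = 8772.52596m.
Total capital V = 13697.8977 + 8772.52596 = 22470.42366.
Equity: weight = 13697.8977/22470.42366 = 0.6096; cost = 13.59%.
Bonds outstanding: weight = 8772.52596/22470.42366 = 0.3904; after-tax cost = 4.8% × (1 − 25%) = 3.6000%.
WACC = 0.6096 × 13.5900% + 0.3904 × 3.6000% = 9.6899%.

9.69%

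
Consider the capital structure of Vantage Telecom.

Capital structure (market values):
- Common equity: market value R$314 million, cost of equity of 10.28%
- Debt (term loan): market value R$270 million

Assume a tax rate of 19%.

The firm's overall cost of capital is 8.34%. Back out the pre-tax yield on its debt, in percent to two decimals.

Total capital V = 314 + 270 = 584.
Equity weight = 314/584 = 0.5377.
Term loan weight = 270/584 = 0.4623.
Equity contribution = 0.5377 × 10.28% = 5.5273%.
Remaining for debt = 8.34% − 5.5273% = 2.8127%.
Rd × (1 − 19%) × 0.4623 = 2.8127%  ⇒  Rd = 7.5109%.

7.51%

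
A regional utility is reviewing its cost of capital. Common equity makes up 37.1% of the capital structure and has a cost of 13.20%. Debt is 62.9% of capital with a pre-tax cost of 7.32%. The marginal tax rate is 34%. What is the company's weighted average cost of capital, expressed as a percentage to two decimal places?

7.94%

After-tax cost of debt = 7.32% × (1 − 34%) = 4.8312%.
WACC = 0.371 × 13.2000% + 0.629 × 4.8312% = 7.9360%.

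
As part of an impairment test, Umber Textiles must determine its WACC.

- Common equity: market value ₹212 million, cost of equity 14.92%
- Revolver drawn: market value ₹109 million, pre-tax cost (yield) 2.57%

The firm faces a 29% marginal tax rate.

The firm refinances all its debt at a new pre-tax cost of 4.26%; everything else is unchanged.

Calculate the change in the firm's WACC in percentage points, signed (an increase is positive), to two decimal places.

+0.41 pp

Current WACC:
Total capital V = 212 + 109 = 321.
Equity: weight = 212/321 = 0.6604; cost = 14.92%.
Revolver drawn: weight = 109/321 = 0.3396; after-tax cost = 2.57% × (1 − 29%) = 1.8247%.
WACC = 0.6604 × 14.9200% + 0.3396 × 1.8247% = 10.4733%.
After the change:
Total capital V = 212 + 109 = 321.
Equity: weight = 212/321 = 0.6604; cost = 14.92%.
Revolver drawn: weight = 109/321 = 0.3396; after-tax cost = 4.26% × (1 − 29%) = 3.0246%.
WACC = 0.6604 × 14.9200% + 0.3396 × 3.0246% = 10.8808%.
Change in WACC = 10.8808% − 10.4733% = 0.4074 pp.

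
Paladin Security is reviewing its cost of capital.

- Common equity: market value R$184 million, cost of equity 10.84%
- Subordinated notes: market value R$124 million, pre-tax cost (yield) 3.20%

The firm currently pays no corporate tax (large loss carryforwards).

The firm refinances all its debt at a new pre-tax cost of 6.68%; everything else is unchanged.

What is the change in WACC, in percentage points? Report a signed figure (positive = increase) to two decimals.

+1.40 pp

Current WACC:
Total capital V = 184 + 124 = 308.
Equity: weight = 184/308 = 0.5974; cost = 10.84%.
Subordinated notes: weight = 124/308 = 0.4026; after-tax cost = 3.2% × (1 − 0%) = 3.2000%.
WACC = 0.5974 × 10.8400% + 0.4026 × 3.2000% = 7.7642%.
After the change:
Total capital V = 184 + 124 = 308.
Equity: weight = 184/308 = 0.5974; cost = 10.84%.
Subordinated notes: weight = 124/308 = 0.4026; after-tax cost = 6.68% × (1 − 0%) = 6.6800%.
WACC = 0.5974 × 10.8400% + 0.4026 × 6.6800% = 9.1652%.
Change in WACC = 9.1652% − 7.7642% = 1.4010 pp.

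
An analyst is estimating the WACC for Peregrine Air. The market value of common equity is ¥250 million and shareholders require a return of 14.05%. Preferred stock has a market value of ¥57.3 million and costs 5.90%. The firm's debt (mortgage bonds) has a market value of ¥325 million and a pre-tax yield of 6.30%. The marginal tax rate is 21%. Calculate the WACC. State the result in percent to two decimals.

Total capital V = 250 + 57.3 + 325 = 632.3.
Equity: weight = 250/632.3 = 0.3954; cost = 14.05%.
Preferred: weight = 57.3/632.3 = 0.0906; cost = 5.9%.
Mortgage bonds: weight = 325/632.3 = 0.5140; after-tax cost = 6.3% × (1 − 21%) = 4.9770%.
WACC = 0.3954 × 14.0500% + 0.0906 × 5.9000% + 0.5140 × 4.9770% = 8.6479%.

8.65%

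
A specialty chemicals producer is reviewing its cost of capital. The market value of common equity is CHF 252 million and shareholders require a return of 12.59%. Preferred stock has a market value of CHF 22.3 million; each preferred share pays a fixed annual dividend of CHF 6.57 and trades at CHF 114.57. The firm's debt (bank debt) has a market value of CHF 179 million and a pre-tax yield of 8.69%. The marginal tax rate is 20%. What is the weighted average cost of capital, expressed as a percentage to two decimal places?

10.03%

Cost of preferred: Rp = 6.57 / 114.57 = 5.7345%.
Total capital V = 252 + 22.3 + 179 = 453.3.
Equity: weight = 252/453.3 = 0.5559; cost = 12.59%.
Preferred: weight = 22.3/453.3 = 0.0492; cost = 5.7345%.
Bank debt: weight = 179/453.3 = 0.3949; after-tax cost = 8.69% × (1 − 20%) = 6.9520%.
WACC = 0.5559 × 12.5900% + 0.0492 × 5.7345% + 0.3949 × 6.9520% = 10.0264%.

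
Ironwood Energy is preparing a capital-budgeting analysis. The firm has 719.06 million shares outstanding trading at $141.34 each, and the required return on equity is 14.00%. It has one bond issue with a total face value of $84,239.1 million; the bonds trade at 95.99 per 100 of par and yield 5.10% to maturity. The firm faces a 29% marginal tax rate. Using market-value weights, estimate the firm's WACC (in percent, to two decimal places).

Market value of equity E = 141.34 × 719.06m = 101631.9404m. Market value of debt D = 84239.1m × 95.99/100 = 80861.11209m.
Total capital V = 101631.9404 + 80861.11209 = 182493.05249.
Equity: weight = 101631.9404/182493.05249 = 0.5569; cost = 14%.
Bonds outstanding: weight = 80861.11209/182493.05249 = 0.4431; after-tax cost = 5.1% × (1 − 29%) = 3.6210%.
WACC = 0.5569 × 14.0000% + 0.4431 × 3.6210% = 9.4012%.

9.40%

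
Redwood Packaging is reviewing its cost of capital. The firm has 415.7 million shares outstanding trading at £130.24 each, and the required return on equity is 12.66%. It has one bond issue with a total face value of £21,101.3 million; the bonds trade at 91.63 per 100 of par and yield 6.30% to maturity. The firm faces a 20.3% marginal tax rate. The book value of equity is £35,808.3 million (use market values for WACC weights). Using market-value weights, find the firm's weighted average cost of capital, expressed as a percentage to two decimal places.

10.65%

Market value of equity E = 130.24 × 415.7m = 54140.768m. Market value of debt D = 21101.3m × 91.63/100 = 19335.12119m.
Total capital V = 54140.768 + 19335.12119 = 73475.88919.
Equity: weight = 54140.768/73475.88919 = 0.7369; cost = 12.66%.
Bonds outstanding: weight = 19335.12119/73475.88919 = 0.2631; after-tax cost = 6.3% × (1 − 20.3%) = 5.0211%.
WACC = 0.7369 × 12.6600% + 0.2631 × 5.0211% = 10.6498%.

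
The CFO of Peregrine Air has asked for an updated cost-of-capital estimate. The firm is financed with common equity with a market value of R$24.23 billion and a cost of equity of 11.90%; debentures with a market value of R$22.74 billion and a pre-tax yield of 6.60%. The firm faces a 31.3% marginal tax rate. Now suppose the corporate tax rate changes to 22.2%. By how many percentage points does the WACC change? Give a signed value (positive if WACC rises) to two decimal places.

+0.29 pp

Current WACC:
Total capital V = 24.23 + 22.74 = 46.97.
Equity: weight = 24.23/46.97 = 0.5159; cost = 11.9%.
Debentures: weight = 22.74/46.97 = 0.4841; after-tax cost = 6.6% × (1 − 31.3%) = 4.5342%.
WACC = 0.5159 × 11.9000% + 0.4841 × 4.5342% = 8.3339%.
After the change:
Total capital V = 24.23 + 22.74 = 46.97.
Equity: weight = 24.23/46.97 = 0.5159; cost = 11.9%.
Debentures: weight = 22.74/46.97 = 0.4841; after-tax cost = 6.6% × (1 − 22.2%) = 5.1348%.
WACC = 0.5159 × 11.9000% + 0.4841 × 5.1348% = 8.6247%.
Change in WACC = 8.6247% − 8.3339% = 0.2908 pp.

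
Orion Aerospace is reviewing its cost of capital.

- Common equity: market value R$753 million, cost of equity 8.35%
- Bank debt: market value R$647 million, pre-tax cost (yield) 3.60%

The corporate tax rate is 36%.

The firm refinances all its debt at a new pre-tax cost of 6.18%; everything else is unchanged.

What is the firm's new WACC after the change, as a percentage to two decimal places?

After the change:
Total capital V = 753 + 647 = 1400.
Equity: weight = 753/1400 = 0.5379; cost = 8.35%.
Bank debt: weight = 647/1400 = 0.4621; after-tax cost = 6.18% × (1 − 36%) = 3.9552%.
WACC = 0.5379 × 8.3500% + 0.4621 × 3.9552% = 6.3190%.

6.32%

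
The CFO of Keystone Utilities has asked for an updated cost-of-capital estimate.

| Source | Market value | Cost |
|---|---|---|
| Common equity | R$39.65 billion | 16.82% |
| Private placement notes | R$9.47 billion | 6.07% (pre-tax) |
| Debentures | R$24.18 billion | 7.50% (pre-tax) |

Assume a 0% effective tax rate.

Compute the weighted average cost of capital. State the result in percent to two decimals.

Total capital V = 39.65 + 9.47 + 24.18 = 73.3.
Equity: weight = 39.65/73.3 = 0.5409; cost = 16.82%.
Private placement notes: weight = 9.47/73.3 = 0.1292; after-tax cost = 6.07% × (1 − 0%) = 6.0700%.
Debentures: weight = 24.18/73.3 = 0.3299; after-tax cost = 7.5% × (1 − 0%) = 7.5000%.
WACC = 0.5409 × 16.8200% + 0.1292 × 6.0700% + 0.3299 × 7.5000% = 12.3567%.

12.36%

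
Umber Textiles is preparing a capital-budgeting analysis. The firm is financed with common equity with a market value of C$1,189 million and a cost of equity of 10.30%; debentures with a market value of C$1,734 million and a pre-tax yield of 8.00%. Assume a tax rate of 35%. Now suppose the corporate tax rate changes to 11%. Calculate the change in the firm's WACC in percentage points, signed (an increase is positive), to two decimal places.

Current WACC:
Total capital V = 1189 + 1734 = 2923.
Equity: weight = 1189/2923 = 0.4068; cost = 10.3%.
Debentures: weight = 1734/2923 = 0.5932; after-tax cost = 8% × (1 − 35%) = 5.2000%.
WACC = 0.4068 × 10.3000% + 0.5932 × 5.2000% = 7.2745%.
After the change:
Total capital V = 1189 + 1734 = 2923.
Equity: weight = 1189/2923 = 0.4068; cost = 10.3%.
Debentures: weight = 1734/2923 = 0.5932; after-tax cost = 8% × (1 − 11%) = 7.1200%.
WACC = 0.4068 × 10.3000% + 0.5932 × 7.1200% = 8.4135%.
Change in WACC = 8.4135% − 7.2745% = 1.1390 pp.

+1.14 pp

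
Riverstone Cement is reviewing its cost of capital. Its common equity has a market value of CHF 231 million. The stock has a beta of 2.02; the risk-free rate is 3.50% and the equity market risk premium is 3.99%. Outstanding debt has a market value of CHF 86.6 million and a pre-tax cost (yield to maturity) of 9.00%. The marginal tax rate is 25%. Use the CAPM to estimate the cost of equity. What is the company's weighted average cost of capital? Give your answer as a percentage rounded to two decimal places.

Cost of equity via CAPM: Re = 3.5% + 2.02 × 3.99% = 11.5598%.
Total capital V = 231 + 86.6 = 317.6.
Equity: weight = 231/317.6 = 0.7273; cost = 11.5598%.
Debt: weight = 86.6/317.6 = 0.2727; after-tax cost = 9% × (1 − 25%) = 6.7500%.
WACC = 0.7273 × 11.5598% + 0.2727 × 6.7500% = 10.2483%.

10.25%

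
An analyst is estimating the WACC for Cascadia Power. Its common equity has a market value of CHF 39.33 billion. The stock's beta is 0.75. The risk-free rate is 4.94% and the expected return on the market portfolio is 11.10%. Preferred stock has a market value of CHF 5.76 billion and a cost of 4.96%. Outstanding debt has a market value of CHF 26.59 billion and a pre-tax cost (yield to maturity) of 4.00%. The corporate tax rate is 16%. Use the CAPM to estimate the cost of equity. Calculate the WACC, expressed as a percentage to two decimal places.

6.89%

Market risk premium = 11.1% − 4.94% = 6.16%.
Cost of equity via CAPM: Re = 4.94% + 0.75 × 6.16% = 9.5600%.
Total capital V = 39.33 + 5.76 + 26.59 = 71.68.
Equity: weight = 39.33/71.68 = 0.5487; cost = 9.56%.
Preferred: weight = 5.76/71.68 = 0.0804; cost = 4.96%.
Debt: weight = 26.59/71.68 = 0.3710; after-tax cost = 4% × (1 − 16%) = 3.3600%.
WACC = 0.5487 × 9.5600% + 0.0804 × 4.9600% + 0.3710 × 3.3600% = 6.8904%.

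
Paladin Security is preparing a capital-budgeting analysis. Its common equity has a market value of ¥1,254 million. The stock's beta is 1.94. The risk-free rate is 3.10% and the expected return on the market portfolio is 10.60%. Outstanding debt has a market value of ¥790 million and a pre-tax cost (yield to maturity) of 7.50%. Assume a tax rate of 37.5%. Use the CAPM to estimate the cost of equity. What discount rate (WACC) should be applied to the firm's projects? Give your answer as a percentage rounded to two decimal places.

Market risk premium = 10.6% − 3.1% = 7.5%.
Cost of equity via CAPM: Re = 3.1% + 1.94 × 7.5% = 17.6500%.
Total capital V = 1254 + 790 = 2044.
Equity: weight = 1254/2044 = 0.6135; cost = 17.65%.
Debt: weight = 790/2044 = 0.3865; after-tax cost = 7.5% × (1 − 37.5%) = 4.6875%.
WACC = 0.6135 × 17.6500% + 0.3865 × 4.6875% = 12.6400%.

12.64%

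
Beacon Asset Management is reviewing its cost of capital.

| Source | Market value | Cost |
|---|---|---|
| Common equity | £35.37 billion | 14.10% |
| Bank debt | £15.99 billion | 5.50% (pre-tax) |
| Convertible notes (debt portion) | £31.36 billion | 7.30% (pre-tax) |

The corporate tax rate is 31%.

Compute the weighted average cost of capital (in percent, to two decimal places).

Total capital V = 35.37 + 15.99 + 31.36 = 82.72.
Equity: weight = 35.37/82.72 = 0.4276; cost = 14.1%.
Bank debt: weight = 15.99/82.72 = 0.1933; after-tax cost = 5.5% × (1 − 31%) = 3.7950%.
Convertible notes (debt portion): weight = 31.36/82.72 = 0.3791; after-tax cost = 7.3% × (1 − 31%) = 5.0370%.
WACC = 0.4276 × 14.1000% + 0.1933 × 3.7950% + 0.3791 × 5.0370% = 8.6721%.

8.67%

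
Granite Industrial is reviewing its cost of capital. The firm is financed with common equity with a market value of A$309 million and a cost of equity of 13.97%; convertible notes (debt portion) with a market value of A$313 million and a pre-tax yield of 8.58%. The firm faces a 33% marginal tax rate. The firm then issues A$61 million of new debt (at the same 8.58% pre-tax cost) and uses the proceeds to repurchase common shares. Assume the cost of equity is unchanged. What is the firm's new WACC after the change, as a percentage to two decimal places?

9.03%

After the change:
Total capital V = 248 + 374 = 622.
Equity: weight = 248/622 = 0.3987; cost = 13.97%.
Convertible notes (debt portion): weight = 374/622 = 0.6013; after-tax cost = 8.58% × (1 − 33%) = 5.7486%.
WACC = 0.3987 × 13.9700% + 0.6013 × 5.7486% = 9.0266%.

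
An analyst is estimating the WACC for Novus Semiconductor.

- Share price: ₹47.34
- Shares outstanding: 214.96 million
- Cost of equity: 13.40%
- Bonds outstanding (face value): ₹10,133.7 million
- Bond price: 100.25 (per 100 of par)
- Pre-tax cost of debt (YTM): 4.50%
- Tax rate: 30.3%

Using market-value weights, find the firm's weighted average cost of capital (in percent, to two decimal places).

Market value of equity E = 47.34 × 214.96m = 10176.2064m. Market value of debt D = 10133.7m × 100.25/100 = 10159.03425m.
Total capital V = 10176.2064 + 10159.03425 = 20335.24065.
Equity: weight = 10176.2064/20335.24065 = 0.5004; cost = 13.4%.
Bonds outstanding: weight = 10159.03425/20335.24065 = 0.4996; after-tax cost = 4.5% × (1 − 30.3%) = 3.1365%.
WACC = 0.5004 × 13.4000% + 0.4996 × 3.1365% = 8.2726%.

8.27%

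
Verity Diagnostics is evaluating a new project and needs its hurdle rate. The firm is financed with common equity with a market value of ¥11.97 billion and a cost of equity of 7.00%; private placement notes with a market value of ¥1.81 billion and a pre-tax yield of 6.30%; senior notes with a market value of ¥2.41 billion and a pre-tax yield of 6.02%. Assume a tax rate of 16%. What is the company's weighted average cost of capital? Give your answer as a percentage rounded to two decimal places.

6.52%

Total capital V = 11.97 + 1.81 + 2.41 = 16.19.
Equity: weight = 11.97/16.19 = 0.7393; cost = 7%.
Private placement notes: weight = 1.81/16.19 = 0.1118; after-tax cost = 6.3% × (1 − 16%) = 5.2920%.
Senior notes: weight = 2.41/16.19 = 0.1489; after-tax cost = 6.02% × (1 − 16%) = 5.0568%.
WACC = 0.7393 × 7.0000% + 0.1118 × 5.2920% + 0.1489 × 5.0568% = 6.5198%.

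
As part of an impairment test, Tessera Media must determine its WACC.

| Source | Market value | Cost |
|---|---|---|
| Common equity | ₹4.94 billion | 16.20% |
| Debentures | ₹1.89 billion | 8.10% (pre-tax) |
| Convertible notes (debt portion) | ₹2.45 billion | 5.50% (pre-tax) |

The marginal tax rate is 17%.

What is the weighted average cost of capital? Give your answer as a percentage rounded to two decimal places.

11.20%

Total capital V = 4.94 + 1.89 + 2.45 = 9.28.
Equity: weight = 4.94/9.28 = 0.5323; cost = 16.2%.
Debentures: weight = 1.89/9.28 = 0.2037; after-tax cost = 8.1% × (1 − 17%) = 6.7230%.
Convertible notes (debt portion): weight = 2.45/9.28 = 0.2640; after-tax cost = 5.5% × (1 − 17%) = 4.5650%.
WACC = 0.5323 × 16.2000% + 0.2037 × 6.7230% + 0.2640 × 4.5650% = 11.1981%.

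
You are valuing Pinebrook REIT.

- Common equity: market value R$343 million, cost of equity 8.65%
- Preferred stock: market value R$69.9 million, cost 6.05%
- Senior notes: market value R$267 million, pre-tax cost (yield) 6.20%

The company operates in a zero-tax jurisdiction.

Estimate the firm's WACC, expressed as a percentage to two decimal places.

7.42%

Total capital V = 343 + 69.9 + 267 = 679.9.
Equity: weight = 343/679.9 = 0.5045; cost = 8.65%.
Preferred: weight = 69.9/679.9 = 0.1028; cost = 6.05%.
Senior notes: weight = 267/679.9 = 0.3927; after-tax cost = 6.2% × (1 − 0%) = 6.2000%.
WACC = 0.5045 × 8.6500% + 0.1028 × 6.0500% + 0.3927 × 6.2000% = 7.4206%.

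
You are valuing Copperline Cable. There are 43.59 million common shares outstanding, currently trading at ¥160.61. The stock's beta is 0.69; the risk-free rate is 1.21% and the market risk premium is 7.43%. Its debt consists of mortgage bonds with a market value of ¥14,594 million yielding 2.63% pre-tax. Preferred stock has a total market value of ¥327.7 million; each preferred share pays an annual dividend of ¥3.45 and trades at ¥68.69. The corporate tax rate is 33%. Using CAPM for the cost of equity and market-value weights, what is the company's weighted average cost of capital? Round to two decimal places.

3.27%

Cost of equity via CAPM: Re = 1.21% + 0.69 × 7.43% = 6.3367%.
Cost of preferred: Rp = 3.45 / 68.69 = 5.0226%.
Market value of equity E = 160.61 × 43.59m = 7000.9899m.
Total capital V = 7000.9899 + 327.7 + 14594 = 21922.6899.
Equity: weight = 7000.9899/21922.6899 = 0.3193; cost = 6.3367%.
Preferred: weight = 327.7/21922.6899 = 0.0149; cost = 5.0226%.
Mortgage bonds: weight = 14594/21922.6899 = 0.6657; after-tax cost = 2.63% × (1 − 33%) = 1.7621%.
WACC = 0.3193 × 6.3367% + 0.0149 × 5.0226% + 0.6657 × 1.7621% = 3.2717%.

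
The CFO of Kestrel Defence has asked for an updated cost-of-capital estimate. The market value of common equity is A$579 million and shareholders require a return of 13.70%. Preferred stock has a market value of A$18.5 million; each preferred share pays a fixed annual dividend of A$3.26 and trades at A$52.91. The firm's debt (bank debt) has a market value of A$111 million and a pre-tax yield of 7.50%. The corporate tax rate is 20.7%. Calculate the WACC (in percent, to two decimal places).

12.29%

Cost of preferred: Rp = 3.26 / 52.91 = 6.1614%.
Total capital V = 579 + 18.5 + 111 = 708.5.
Equity: weight = 579/708.5 = 0.8172; cost = 13.7%.
Preferred: weight = 18.5/708.5 = 0.0261; cost = 6.1614%.
Bank debt: weight = 111/708.5 = 0.1567; after-tax cost = 7.5% × (1 − 20.7%) = 5.9475%.
WACC = 0.8172 × 13.7000% + 0.0261 × 6.1614% + 0.1567 × 5.9475% = 12.2886%.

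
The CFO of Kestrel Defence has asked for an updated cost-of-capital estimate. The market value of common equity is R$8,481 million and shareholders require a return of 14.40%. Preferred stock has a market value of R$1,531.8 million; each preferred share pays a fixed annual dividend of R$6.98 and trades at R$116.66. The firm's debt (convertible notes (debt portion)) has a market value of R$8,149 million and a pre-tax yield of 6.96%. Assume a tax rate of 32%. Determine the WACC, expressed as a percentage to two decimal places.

Cost of preferred: Rp = 6.98 / 116.66 = 5.9832%.
Total capital V = 8481 + 1531.8 + 8149 = 18161.8.
Equity: weight = 8481/18161.8 = 0.4670; cost = 14.4%.
Preferred: weight = 1531.8/18161.8 = 0.0843; cost = 5.9832%.
Convertible notes (debt portion): weight = 8149/18161.8 = 0.4487; after-tax cost = 6.96% × (1 − 32%) = 4.7328%.
WACC = 0.4670 × 14.4000% + 0.0843 × 5.9832% + 0.4487 × 4.7328% = 9.3525%.

9.35%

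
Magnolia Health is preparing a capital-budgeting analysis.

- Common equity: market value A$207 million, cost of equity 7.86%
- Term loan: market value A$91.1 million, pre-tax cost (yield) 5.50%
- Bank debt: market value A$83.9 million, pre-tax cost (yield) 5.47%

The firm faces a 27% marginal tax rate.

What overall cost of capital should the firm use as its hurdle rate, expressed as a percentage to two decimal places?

6.09%

Total capital V = 207 + 91.1 + 83.9 = 382.
Equity: weight = 207/382 = 0.5419; cost = 7.86%.
Term loan: weight = 91.1/382 = 0.2385; after-tax cost = 5.5% × (1 − 27%) = 4.0150%.
Bank debt: weight = 83.9/382 = 0.2196; after-tax cost = 5.47% × (1 − 27%) = 3.9931%.
WACC = 0.5419 × 7.8600% + 0.2385 × 4.0150% + 0.2196 × 3.9931% = 6.0937%.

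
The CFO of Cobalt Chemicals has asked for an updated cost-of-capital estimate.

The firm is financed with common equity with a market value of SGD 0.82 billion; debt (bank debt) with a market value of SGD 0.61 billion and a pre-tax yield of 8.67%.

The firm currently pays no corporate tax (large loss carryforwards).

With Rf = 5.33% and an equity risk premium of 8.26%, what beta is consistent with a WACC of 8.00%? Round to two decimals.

0.26

Total capital V = 0.82 + 0.61 = 1.43.
Equity weight = 0.82/1.43 = 0.5734.
Bank debt weight = 0.61/1.43 = 0.4266.
Debt contribution = 0.4266 × 8.67% × (1 − 0%) = 3.6984%.
Required equity contribution = 8.0% − 3.6984% = 4.3016%  ⇒  Re = 7.5016%.
CAPM: 7.5016% = 5.33% + β × 8.26%  ⇒  β = 0.2629.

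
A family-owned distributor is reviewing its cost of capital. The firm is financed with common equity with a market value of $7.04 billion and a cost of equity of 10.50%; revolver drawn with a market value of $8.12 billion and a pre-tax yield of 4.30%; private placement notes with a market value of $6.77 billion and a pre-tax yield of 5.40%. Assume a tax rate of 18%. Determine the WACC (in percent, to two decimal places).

Total capital V = 7.04 + 8.12 + 6.77 = 21.93.
Equity: weight = 7.04/21.93 = 0.3210; cost = 10.5%.
Revolver drawn: weight = 8.12/21.93 = 0.3703; after-tax cost = 4.3% × (1 − 18%) = 3.5260%.
Private placement notes: weight = 6.77/21.93 = 0.3087; after-tax cost = 5.4% × (1 − 18%) = 4.4280%.
WACC = 0.3210 × 10.5000% + 0.3703 × 3.5260% + 0.3087 × 4.4280% = 6.0433%.

6.04%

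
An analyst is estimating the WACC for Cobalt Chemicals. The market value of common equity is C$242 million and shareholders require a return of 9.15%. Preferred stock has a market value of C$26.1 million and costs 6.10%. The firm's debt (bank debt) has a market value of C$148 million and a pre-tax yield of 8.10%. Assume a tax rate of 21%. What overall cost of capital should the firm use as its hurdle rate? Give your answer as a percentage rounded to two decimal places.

Total capital V = 242 + 26.1 + 148 = 416.1.
Equity: weight = 242/416.1 = 0.5816; cost = 9.15%.
Preferred: weight = 26.1/416.1 = 0.0627; cost = 6.1%.
Bank debt: weight = 148/416.1 = 0.3557; after-tax cost = 8.1% × (1 − 21%) = 6.3990%.
WACC = 0.5816 × 9.1500% + 0.0627 × 6.1000% + 0.3557 × 6.3990% = 7.9802%.

7.98%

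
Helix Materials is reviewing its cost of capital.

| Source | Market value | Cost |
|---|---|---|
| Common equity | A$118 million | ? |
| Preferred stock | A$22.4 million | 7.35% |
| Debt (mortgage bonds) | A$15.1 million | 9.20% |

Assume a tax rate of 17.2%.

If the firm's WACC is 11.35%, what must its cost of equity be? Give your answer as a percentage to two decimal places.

Total capital V = 118 + 22.4 + 15.1 = 155.5.
Equity weight = 118/155.5 = 0.7588.
Preferred weight = 22.4/155.5 = 0.1441.
Mortgage bonds weight = 15.1/155.5 = 0.0971.
Debt contribution = 0.0971 × 9.2% × (1 − 17.2%) = 0.7397%.
Preferred contribution = 0.1441 × 7.35% = 1.0588%.
Required equity contribution = 11.35% − 1.7985% = 9.5515%.
Re = 9.5515% / 0.7588 = 12.5869%.

12.59%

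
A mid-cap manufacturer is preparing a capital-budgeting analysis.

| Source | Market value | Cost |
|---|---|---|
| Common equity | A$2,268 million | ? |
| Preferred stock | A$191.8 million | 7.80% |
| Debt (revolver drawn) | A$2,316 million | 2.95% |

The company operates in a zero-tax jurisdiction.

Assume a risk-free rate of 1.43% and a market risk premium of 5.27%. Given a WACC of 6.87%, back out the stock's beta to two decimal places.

Total capital V = 2268 + 191.8 + 2316 = 4775.8.
Equity weight = 2268/4775.8 = 0.4749.
Preferred weight = 191.8/4775.8 = 0.0402.
Revolver drawn weight = 2316/4775.8 = 0.4849.
Debt contribution = 0.4849 × 2.95% × (1 − 0%) = 1.4306%.
Preferred contribution = 0.0402 × 7.8% = 0.3133%.
Required equity contribution = 6.87% − 1.7438% = 5.1262%  ⇒  Re = 10.7943%.
CAPM: 10.7943% = 1.43% + β × 5.27%  ⇒  β = 1.7769.

1.78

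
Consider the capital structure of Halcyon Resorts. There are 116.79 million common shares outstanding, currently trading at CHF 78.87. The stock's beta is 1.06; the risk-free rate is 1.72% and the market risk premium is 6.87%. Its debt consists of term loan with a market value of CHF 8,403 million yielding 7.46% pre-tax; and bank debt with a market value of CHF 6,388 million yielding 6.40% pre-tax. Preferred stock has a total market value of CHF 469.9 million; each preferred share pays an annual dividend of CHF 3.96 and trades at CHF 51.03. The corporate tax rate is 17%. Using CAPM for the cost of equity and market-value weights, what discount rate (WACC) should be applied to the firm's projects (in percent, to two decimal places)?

Cost of equity via CAPM: Re = 1.72% + 1.06 × 6.87% = 9.0022%.
Cost of preferred: Rp = 3.96 / 51.03 = 7.7601%.
Market value of equity E = 78.87 × 116.79m = 9211.2273m.
Total capital V = 9211.2273 + 469.9 + 8403 + 6388 = 24472.1273.
Equity: weight = 9211.2273/24472.1273 = 0.3764; cost = 9.0022%.
Preferred: weight = 469.9/24472.1273 = 0.0192; cost = 7.7601%.
Term loan: weight = 8403/24472.1273 = 0.3434; after-tax cost = 7.46% × (1 − 17%) = 6.1918%.
Bank debt: weight = 6388/24472.1273 = 0.2610; after-tax cost = 6.4% × (1 − 17%) = 5.3120%.
WACC = 0.3764 × 9.0022% + 0.0192 × 7.7601% + 0.3434 × 6.1918% + 0.2610 × 5.3120% = 7.0501%.

7.05%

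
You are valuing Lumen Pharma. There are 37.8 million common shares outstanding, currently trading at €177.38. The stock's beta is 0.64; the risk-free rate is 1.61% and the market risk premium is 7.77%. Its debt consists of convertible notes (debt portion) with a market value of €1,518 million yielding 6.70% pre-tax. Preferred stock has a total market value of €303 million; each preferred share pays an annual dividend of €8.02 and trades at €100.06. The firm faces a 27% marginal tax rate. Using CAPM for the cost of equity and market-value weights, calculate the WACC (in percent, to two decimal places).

6.33%

Cost of equity via CAPM: Re = 1.61% + 0.64 × 7.77% = 6.5828%.
Cost of preferred: Rp = 8.02 / 100.06 = 8.0152%.
Market value of equity E = 177.38 × 37.8m = 6704.964m.
Total capital V = 6704.964 + 303 + 1518 = 8525.964.
Equity: weight = 6704.964/8525.964 = 0.7864; cost = 6.5828%.
Preferred: weight = 303/8525.964 = 0.0355; cost = 8.0152%.
Convertible notes (debt portion): weight = 1518/8525.964 = 0.1780; after-tax cost = 6.7% × (1 − 27%) = 4.8910%.
WACC = 0.7864 × 6.5828% + 0.0355 × 8.0152% + 0.1780 × 4.8910% = 6.3325%.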